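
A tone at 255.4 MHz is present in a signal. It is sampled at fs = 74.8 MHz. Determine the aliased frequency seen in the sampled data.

255.4 MHz mod fs = 31 MHz.
31 MHz ≤ fs/2 = 37.4 MHz, appears at 31 MHz.

31 MHz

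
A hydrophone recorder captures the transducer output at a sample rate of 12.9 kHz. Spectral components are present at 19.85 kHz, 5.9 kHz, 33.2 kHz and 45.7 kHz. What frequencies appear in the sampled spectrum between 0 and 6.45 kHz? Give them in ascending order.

5.5 kHz, 5.9 kHz, 5.95 kHz

fs/2 = 6.45 kHz.
19.85 kHz mod fs = 6.95 kHz.
6.95 kHz > fs/2 = 6.45 kHz, folds to fs − 6.95 kHz = 5.95 kHz.
5.9 kHz ≤ fs/2 = 6.45 kHz, passes unchanged.
33.2 kHz mod fs = 7.4 kHz.
7.4 kHz > fs/2 = 6.45 kHz, folds to fs − 7.4 kHz = 5.5 kHz.
45.7 kHz mod fs = 7 kHz.
7 kHz > fs/2 = 6.45 kHz, folds to fs − 7 kHz = 5.9 kHz.
Distinct values: {5.5 kHz, 5.9 kHz, 5.95 kHz}.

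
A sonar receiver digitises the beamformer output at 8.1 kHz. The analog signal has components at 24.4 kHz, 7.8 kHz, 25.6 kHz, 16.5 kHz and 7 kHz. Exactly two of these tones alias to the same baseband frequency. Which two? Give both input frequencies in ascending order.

fs/2 = 4.05 kHz.
24.4 kHz mod fs = 0.1 kHz.
0.1 kHz ≤ fs/2 = 4.05 kHz, appears at 0.1 kHz.
7.8 kHz > fs/2 = 4.05 kHz, folds to fs − 7.8 kHz = 0.3 kHz.
25.6 kHz mod fs = 1.3 kHz.
1.3 kHz ≤ fs/2 = 4.05 kHz, appears at 1.3 kHz.
16.5 kHz mod fs = 0.3 kHz.
0.3 kHz ≤ fs/2 = 4.05 kHz, appears at 0.3 kHz.
7 kHz > fs/2 = 4.05 kHz, folds to fs − 7 kHz = 1.1 kHz.
7.8 kHz and 16.5 kHz both map to 0.3 kHz.

7.8 kHz, 16.5 kHz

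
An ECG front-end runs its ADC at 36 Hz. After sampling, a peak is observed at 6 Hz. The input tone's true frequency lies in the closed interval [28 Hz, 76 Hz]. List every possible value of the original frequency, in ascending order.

Frequencies that alias to 6 Hz are k·fs ± 6 Hz for integer k ≥ 0.
k=0: 6 Hz.
k=1: 30 Hz, 42 Hz.
k=2: 66 Hz, 78 Hz.
k=3: 102 Hz, 114 Hz.
Within [28 Hz, 76 Hz]: 30 Hz, 42 Hz, 66 Hz.

30 Hz, 42 Hz, 66 Hz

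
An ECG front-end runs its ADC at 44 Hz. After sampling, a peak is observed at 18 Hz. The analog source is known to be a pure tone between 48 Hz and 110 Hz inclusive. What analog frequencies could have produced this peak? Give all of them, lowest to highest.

62 Hz, 70 Hz, 106 Hz

Frequencies that alias to 18 Hz are k·fs ± 18 Hz for integer k ≥ 0.
k=0: 18 Hz.
k=1: 26 Hz, 62 Hz.
k=2: 70 Hz, 106 Hz.
k=3: 114 Hz, 150 Hz.
Within [48 Hz, 110 Hz]: 62 Hz, 70 Hz, 106 Hz.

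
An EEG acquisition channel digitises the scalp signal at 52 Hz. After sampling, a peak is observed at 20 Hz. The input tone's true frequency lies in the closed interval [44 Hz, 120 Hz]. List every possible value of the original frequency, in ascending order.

72 Hz, 84 Hz

Frequencies that alias to 20 Hz are k·fs ± 20 Hz for integer k ≥ 0.
k=0: 20 Hz.
k=1: 32 Hz, 72 Hz.
k=2: 84 Hz, 124 Hz.
k=3: 136 Hz, 176 Hz.
Within [44 Hz, 120 Hz]: 72 Hz, 84 Hz.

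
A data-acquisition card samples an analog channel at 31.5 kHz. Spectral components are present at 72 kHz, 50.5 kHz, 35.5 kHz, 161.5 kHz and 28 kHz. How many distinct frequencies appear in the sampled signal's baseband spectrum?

4

fs/2 = 15.75 kHz.
72 kHz mod fs = 9 kHz.
9 kHz ≤ fs/2 = 15.75 kHz, appears at 9 kHz.
50.5 kHz mod fs = 19 kHz.
19 kHz > fs/2 = 15.75 kHz, folds to fs − 19 kHz = 12.5 kHz.
35.5 kHz mod fs = 4 kHz.
4 kHz ≤ fs/2 = 15.75 kHz, appears at 4 kHz.
161.5 kHz mod fs = 4 kHz.
4 kHz ≤ fs/2 = 15.75 kHz, appears at 4 kHz.
28 kHz > fs/2 = 15.75 kHz, folds to fs − 28 kHz = 3.5 kHz.
Distinct values: {3.5 kHz, 4 kHz, 9 kHz, 12.5 kHz} → 4.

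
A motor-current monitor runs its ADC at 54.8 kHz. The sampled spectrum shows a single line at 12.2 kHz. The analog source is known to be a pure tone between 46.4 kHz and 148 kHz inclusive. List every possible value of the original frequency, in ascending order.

67 kHz, 97.4 kHz, 121.8 kHz

Frequencies that alias to 12.2 kHz are k·fs ± 12.2 kHz for integer k ≥ 0.
k=0: 12.2 kHz.
k=1: 42.6 kHz, 67 kHz.
k=2: 97.4 kHz, 121.8 kHz.
k=3: 152.2 kHz, 176.6 kHz.
Within [46.4 kHz, 148 kHz]: 67 kHz, 97.4 kHz, 121.8 kHz.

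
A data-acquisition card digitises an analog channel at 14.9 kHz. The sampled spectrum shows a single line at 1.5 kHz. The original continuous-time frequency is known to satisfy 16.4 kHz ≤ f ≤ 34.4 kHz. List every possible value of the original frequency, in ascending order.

Frequencies that alias to 1.5 kHz are k·fs ± 1.5 kHz for integer k ≥ 0.
k=0: 1.5 kHz.
k=1: 13.4 kHz, 16.4 kHz.
k=2: 28.3 kHz, 31.3 kHz.
k=3: 43.2 kHz, 46.2 kHz.
Within [16.4 kHz, 34.4 kHz]: 16.4 kHz, 28.3 kHz, 31.3 kHz.

16.4 kHz, 28.3 kHz, 31.3 kHz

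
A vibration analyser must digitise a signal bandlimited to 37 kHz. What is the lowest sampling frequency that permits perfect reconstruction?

Nyquist rate = 2 × 37 kHz = 74 kHz.

74 kHz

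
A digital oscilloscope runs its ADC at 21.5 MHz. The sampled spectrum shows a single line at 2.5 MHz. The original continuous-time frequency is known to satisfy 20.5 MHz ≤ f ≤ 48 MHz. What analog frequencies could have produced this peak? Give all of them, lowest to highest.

24 MHz, 40.5 MHz, 45.5 MHz

Frequencies that alias to 2.5 MHz are k·fs ± 2.5 MHz for integer k ≥ 0.
k=0: 2.5 MHz.
k=1: 19 MHz, 24 MHz.
k=2: 40.5 MHz, 45.5 MHz.
k=3: 62 MHz, 67 MHz.
Within [20.5 MHz, 48 MHz]: 24 MHz, 40.5 MHz, 45.5 MHz.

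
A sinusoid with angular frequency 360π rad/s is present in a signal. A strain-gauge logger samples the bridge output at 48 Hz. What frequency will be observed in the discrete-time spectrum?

12 Hz

ω = 360π rad/s → f = ω/(2π) = 180 Hz.
180 Hz mod fs = 36 Hz.
36 Hz > fs/2 = 24 Hz, folds to fs − 36 Hz = 12 Hz.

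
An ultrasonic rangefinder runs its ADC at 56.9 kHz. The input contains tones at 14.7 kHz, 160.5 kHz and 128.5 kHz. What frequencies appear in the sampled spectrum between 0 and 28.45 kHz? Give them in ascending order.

fs/2 = 28.45 kHz.
14.7 kHz ≤ fs/2 = 28.45 kHz, passes unchanged.
160.5 kHz mod fs = 46.7 kHz.
46.7 kHz > fs/2 = 28.45 kHz, folds to fs − 46.7 kHz = 10.2 kHz.
128.5 kHz mod fs = 14.7 kHz.
14.7 kHz ≤ fs/2 = 28.45 kHz, appears at 14.7 kHz.
Distinct values: {10.2 kHz, 14.7 kHz}.

10.2 kHz, 14.7 kHz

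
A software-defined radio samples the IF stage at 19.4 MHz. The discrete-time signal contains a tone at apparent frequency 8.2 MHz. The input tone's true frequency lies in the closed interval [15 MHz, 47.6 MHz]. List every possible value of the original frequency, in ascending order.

Frequencies that alias to 8.2 MHz are k·fs ± 8.2 MHz for integer k ≥ 0.
k=0: 8.2 MHz.
k=1: 11.2 MHz, 27.6 MHz.
k=2: 30.6 MHz, 47 MHz.
k=3: 50 MHz, 66.4 MHz.
Within [15 MHz, 47.6 MHz]: 27.6 MHz, 30.6 MHz, 47 MHz.

27.6 MHz, 30.6 MHz, 47 MHz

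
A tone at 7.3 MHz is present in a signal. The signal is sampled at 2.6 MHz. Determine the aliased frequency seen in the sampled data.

7.3 MHz mod fs = 2.1 MHz.
2.1 MHz > fs/2 = 1.3 MHz, folds to fs − 2.1 MHz = 0.5 MHz.

0.5 MHz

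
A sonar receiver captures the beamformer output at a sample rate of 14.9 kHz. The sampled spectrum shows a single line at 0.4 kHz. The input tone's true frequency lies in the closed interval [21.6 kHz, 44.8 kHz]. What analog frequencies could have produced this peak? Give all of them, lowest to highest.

Frequencies that alias to 0.4 kHz are k·fs ± 0.4 kHz for integer k ≥ 0.
k=0: 0.4 kHz.
k=1: 14.5 kHz, 15.3 kHz.
k=2: 29.4 kHz, 30.2 kHz.
k=3: 44.3 kHz, 45.1 kHz.
k=4: 59.2 kHz, 60 kHz.
Within [21.6 kHz, 44.8 kHz]: 29.4 kHz, 30.2 kHz, 44.3 kHz.

29.4 kHz, 30.2 kHz, 44.3 kHz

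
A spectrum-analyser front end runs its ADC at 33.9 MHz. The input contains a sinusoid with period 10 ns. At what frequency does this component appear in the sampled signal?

1.7 MHz

T = 10 ns → f = 1/T = 100 MHz.
100 MHz mod fs = 32.2 MHz.
32.2 MHz > fs/2 = 16.95 MHz, folds to fs − 32.2 MHz = 1.7 MHz.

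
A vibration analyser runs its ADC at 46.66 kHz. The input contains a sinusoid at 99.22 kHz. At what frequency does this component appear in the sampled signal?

5.9 kHz

99.22 kHz mod fs = 5.9 kHz.
5.9 kHz ≤ fs/2 = 23.33 kHz, appears at 5.9 kHz.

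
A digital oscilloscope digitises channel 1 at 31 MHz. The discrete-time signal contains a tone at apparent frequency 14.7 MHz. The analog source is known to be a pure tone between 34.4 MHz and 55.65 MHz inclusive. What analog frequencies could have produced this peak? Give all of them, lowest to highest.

45.7 MHz, 47.3 MHz

Frequencies that alias to 14.7 MHz are k·fs ± 14.7 MHz for integer k ≥ 0.
k=0: 14.7 MHz.
k=1: 16.3 MHz, 45.7 MHz.
k=2: 47.3 MHz, 76.7 MHz.
k=3: 78.3 MHz, 107.7 MHz.
Within [34.4 MHz, 55.65 MHz]: 45.7 MHz, 47.3 MHz.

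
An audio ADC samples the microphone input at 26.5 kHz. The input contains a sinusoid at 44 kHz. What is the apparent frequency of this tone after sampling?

44 kHz mod fs = 17.5 kHz.
17.5 kHz > fs/2 = 13.25 kHz, folds to fs − 17.5 kHz = 9 kHz.

9 kHz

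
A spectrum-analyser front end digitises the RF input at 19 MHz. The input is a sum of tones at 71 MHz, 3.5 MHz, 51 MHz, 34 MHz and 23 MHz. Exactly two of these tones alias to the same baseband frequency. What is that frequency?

fs/2 = 9.5 MHz.
71 MHz mod fs = 14 MHz.
14 MHz > fs/2 = 9.5 MHz, folds to fs − 14 MHz = 5 MHz.
3.5 MHz ≤ fs/2 = 9.5 MHz, passes unchanged.
51 MHz mod fs = 13 MHz.
13 MHz > fs/2 = 9.5 MHz, folds to fs − 13 MHz = 6 MHz.
34 MHz mod fs = 15 MHz.
15 MHz > fs/2 = 9.5 MHz, folds to fs − 15 MHz = 4 MHz.
23 MHz mod fs = 4 MHz.
4 MHz ≤ fs/2 = 9.5 MHz, appears at 4 MHz.
23 MHz and 34 MHz both map to 4 MHz.

4 MHz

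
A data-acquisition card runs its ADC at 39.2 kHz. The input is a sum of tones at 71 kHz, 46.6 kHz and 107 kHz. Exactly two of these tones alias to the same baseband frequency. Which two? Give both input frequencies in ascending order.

fs/2 = 19.6 kHz.
71 kHz mod fs = 31.8 kHz.
31.8 kHz > fs/2 = 19.6 kHz, folds to fs − 31.8 kHz = 7.4 kHz.
46.6 kHz mod fs = 7.4 kHz.
7.4 kHz ≤ fs/2 = 19.6 kHz, appears at 7.4 kHz.
107 kHz mod fs = 28.6 kHz.
28.6 kHz > fs/2 = 19.6 kHz, folds to fs − 28.6 kHz = 10.6 kHz.
46.6 kHz and 71 kHz both map to 7.4 kHz.

46.6 kHz, 71 kHz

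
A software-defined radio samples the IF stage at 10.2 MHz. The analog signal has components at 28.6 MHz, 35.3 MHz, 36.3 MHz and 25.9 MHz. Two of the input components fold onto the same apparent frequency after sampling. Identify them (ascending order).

25.9 MHz, 35.3 MHz

fs/2 = 5.1 MHz.
28.6 MHz mod fs = 8.2 MHz.
8.2 MHz > fs/2 = 5.1 MHz, folds to fs − 8.2 MHz = 2 MHz.
35.3 MHz mod fs = 4.7 MHz.
4.7 MHz ≤ fs/2 = 5.1 MHz, appears at 4.7 MHz.
36.3 MHz mod fs = 5.7 MHz.
5.7 MHz > fs/2 = 5.1 MHz, folds to fs − 5.7 MHz = 4.5 MHz.
25.9 MHz mod fs = 5.5 MHz.
5.5 MHz > fs/2 = 5.1 MHz, folds to fs − 5.5 MHz = 4.7 MHz.
25.9 MHz and 35.3 MHz both map to 4.7 MHz.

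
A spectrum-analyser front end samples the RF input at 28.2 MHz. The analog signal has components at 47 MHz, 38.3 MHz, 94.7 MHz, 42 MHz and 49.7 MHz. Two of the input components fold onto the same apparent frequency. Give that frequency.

10.1 MHz

fs/2 = 14.1 MHz.
47 MHz mod fs = 18.8 MHz.
18.8 MHz > fs/2 = 14.1 MHz, folds to fs − 18.8 MHz = 9.4 MHz.
38.3 MHz mod fs = 10.1 MHz.
10.1 MHz ≤ fs/2 = 14.1 MHz, appears at 10.1 MHz.
94.7 MHz mod fs = 10.1 MHz.
10.1 MHz ≤ fs/2 = 14.1 MHz, appears at 10.1 MHz.
42 MHz mod fs = 13.8 MHz.
13.8 MHz ≤ fs/2 = 14.1 MHz, appears at 13.8 MHz.
49.7 MHz mod fs = 21.5 MHz.
21.5 MHz > fs/2 = 14.1 MHz, folds to fs − 21.5 MHz = 6.7 MHz.
38.3 MHz and 94.7 MHz both map to 10.1 MHz.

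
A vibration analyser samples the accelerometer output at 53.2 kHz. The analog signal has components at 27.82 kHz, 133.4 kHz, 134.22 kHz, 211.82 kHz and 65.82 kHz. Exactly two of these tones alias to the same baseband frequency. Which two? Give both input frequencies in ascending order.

27.82 kHz, 134.22 kHz

fs/2 = 26.6 kHz.
27.82 kHz > fs/2 = 26.6 kHz, folds to fs − 27.82 kHz = 25.38 kHz.
133.4 kHz mod fs = 27 kHz.
27 kHz > fs/2 = 26.6 kHz, folds to fs − 27 kHz = 26.2 kHz.
134.22 kHz mod fs = 27.82 kHz.
27.82 kHz > fs/2 = 26.6 kHz, folds to fs − 27.82 kHz = 25.38 kHz.
211.82 kHz mod fs = 52.22 kHz.
52.22 kHz > fs/2 = 26.6 kHz, folds to fs − 52.22 kHz = 0.98 kHz.
65.82 kHz mod fs = 12.62 kHz.
12.62 kHz ≤ fs/2 = 26.6 kHz, appears at 12.62 kHz.
27.82 kHz and 134.22 kHz both map to 25.38 kHz.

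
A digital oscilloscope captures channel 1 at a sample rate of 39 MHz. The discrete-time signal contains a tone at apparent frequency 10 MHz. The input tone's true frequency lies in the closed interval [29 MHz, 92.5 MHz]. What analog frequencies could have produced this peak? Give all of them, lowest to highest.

29 MHz, 49 MHz, 68 MHz, 88 MHz

Frequencies that alias to 10 MHz are k·fs ± 10 MHz for integer k ≥ 0.
k=0: 10 MHz.
k=1: 29 MHz, 49 MHz.
k=2: 68 MHz, 88 MHz.
k=3: 107 MHz, 127 MHz.
Within [29 MHz, 92.5 MHz]: 29 MHz, 49 MHz, 68 MHz, 88 MHz.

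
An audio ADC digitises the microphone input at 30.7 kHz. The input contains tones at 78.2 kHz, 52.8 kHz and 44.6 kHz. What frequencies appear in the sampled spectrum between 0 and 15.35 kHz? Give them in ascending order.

fs/2 = 15.35 kHz.
78.2 kHz mod fs = 16.8 kHz.
16.8 kHz > fs/2 = 15.35 kHz, folds to fs − 16.8 kHz = 13.9 kHz.
52.8 kHz mod fs = 22.1 kHz.
22.1 kHz > fs/2 = 15.35 kHz, folds to fs − 22.1 kHz = 8.6 kHz.
44.6 kHz mod fs = 13.9 kHz.
13.9 kHz ≤ fs/2 = 15.35 kHz, appears at 13.9 kHz.
Distinct values: {8.6 kHz, 13.9 kHz}.

8.6 kHz, 13.9 kHz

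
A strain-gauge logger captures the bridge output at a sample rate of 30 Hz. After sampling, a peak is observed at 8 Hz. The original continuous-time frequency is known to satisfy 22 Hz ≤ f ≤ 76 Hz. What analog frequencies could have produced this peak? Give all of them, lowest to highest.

22 Hz, 38 Hz, 52 Hz, 68 Hz

Frequencies that alias to 8 Hz are k·fs ± 8 Hz for integer k ≥ 0.
k=0: 8 Hz.
k=1: 22 Hz, 38 Hz.
k=2: 52 Hz, 68 Hz.
k=3: 82 Hz, 98 Hz.
Within [22 Hz, 76 Hz]: 22 Hz, 38 Hz, 52 Hz, 68 Hz.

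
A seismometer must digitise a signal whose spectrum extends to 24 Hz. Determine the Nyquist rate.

Nyquist rate = 2 × 24 Hz = 48 Hz.

48 Hz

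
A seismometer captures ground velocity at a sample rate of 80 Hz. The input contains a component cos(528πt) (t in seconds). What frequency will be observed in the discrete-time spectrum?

24 Hz

ω = 528π rad/s → f = ω/(2π) = 264 Hz.
264 Hz mod fs = 24 Hz.
24 Hz ≤ fs/2 = 40 Hz, appears at 24 Hz.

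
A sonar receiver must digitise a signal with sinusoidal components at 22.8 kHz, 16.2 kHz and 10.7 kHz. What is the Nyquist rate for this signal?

Highest-frequency component: 22.8 kHz.
Nyquist rate = 2 × 22.8 kHz = 45.6 kHz.

45.6 kHz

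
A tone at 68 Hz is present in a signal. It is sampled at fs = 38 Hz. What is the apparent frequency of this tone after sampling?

8 Hz

68 Hz mod fs = 30 Hz.
30 Hz > fs/2 = 19 Hz, folds to fs − 30 Hz = 8 Hz.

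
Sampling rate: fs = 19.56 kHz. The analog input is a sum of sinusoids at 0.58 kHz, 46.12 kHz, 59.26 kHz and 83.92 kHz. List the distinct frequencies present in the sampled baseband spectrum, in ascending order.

fs/2 = 9.78 kHz.
0.58 kHz ≤ fs/2 = 9.78 kHz, passes unchanged.
46.12 kHz mod fs = 7 kHz.
7 kHz ≤ fs/2 = 9.78 kHz, appears at 7 kHz.
59.26 kHz mod fs = 0.58 kHz.
0.58 kHz ≤ fs/2 = 9.78 kHz, appears at 0.58 kHz.
83.92 kHz mod fs = 5.68 kHz.
5.68 kHz ≤ fs/2 = 9.78 kHz, appears at 5.68 kHz.
Distinct values: {0.58 kHz, 5.68 kHz, 7 kHz}.

0.58 kHz, 5.68 kHz, 7 kHz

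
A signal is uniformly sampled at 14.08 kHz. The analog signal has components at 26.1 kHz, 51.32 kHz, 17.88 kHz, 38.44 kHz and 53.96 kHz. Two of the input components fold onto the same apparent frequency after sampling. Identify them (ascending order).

fs/2 = 7.04 kHz.
26.1 kHz mod fs = 12.02 kHz.
12.02 kHz > fs/2 = 7.04 kHz, folds to fs − 12.02 kHz = 2.06 kHz.
51.32 kHz mod fs = 9.08 kHz.
9.08 kHz > fs/2 = 7.04 kHz, folds to fs − 9.08 kHz = 5 kHz.
17.88 kHz mod fs = 3.8 kHz.
3.8 kHz ≤ fs/2 = 7.04 kHz, appears at 3.8 kHz.
38.44 kHz mod fs = 10.28 kHz.
10.28 kHz > fs/2 = 7.04 kHz, folds to fs − 10.28 kHz = 3.8 kHz.
53.96 kHz mod fs = 11.72 kHz.
11.72 kHz > fs/2 = 7.04 kHz, folds to fs − 11.72 kHz = 2.36 kHz.
17.88 kHz and 38.44 kHz both map to 3.8 kHz.

17.88 kHz, 38.44 kHz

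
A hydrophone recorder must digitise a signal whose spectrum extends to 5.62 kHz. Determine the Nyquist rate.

Nyquist rate = 2 × 5.62 kHz = 11.24 kHz.

11.24 kHz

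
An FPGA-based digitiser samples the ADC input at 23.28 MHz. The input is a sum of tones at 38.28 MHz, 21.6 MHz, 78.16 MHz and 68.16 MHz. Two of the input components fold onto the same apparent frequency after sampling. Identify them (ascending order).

21.6 MHz, 68.16 MHz

fs/2 = 11.64 MHz.
38.28 MHz mod fs = 15 MHz.
15 MHz > fs/2 = 11.64 MHz, folds to fs − 15 MHz = 8.28 MHz.
21.6 MHz > fs/2 = 11.64 MHz, folds to fs − 21.6 MHz = 1.68 MHz.
78.16 MHz mod fs = 8.32 MHz.
8.32 MHz ≤ fs/2 = 11.64 MHz, appears at 8.32 MHz.
68.16 MHz mod fs = 21.6 MHz.
21.6 MHz > fs/2 = 11.64 MHz, folds to fs − 21.6 MHz = 1.68 MHz.
21.6 MHz and 68.16 MHz both map to 1.68 MHz.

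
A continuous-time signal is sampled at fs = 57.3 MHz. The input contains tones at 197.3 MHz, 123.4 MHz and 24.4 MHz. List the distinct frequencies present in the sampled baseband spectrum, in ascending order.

fs/2 = 28.65 MHz.
197.3 MHz mod fs = 25.4 MHz.
25.4 MHz ≤ fs/2 = 28.65 MHz, appears at 25.4 MHz.
123.4 MHz mod fs = 8.8 MHz.
8.8 MHz ≤ fs/2 = 28.65 MHz, appears at 8.8 MHz.
24.4 MHz ≤ fs/2 = 28.65 MHz, passes unchanged.
Distinct values: {8.8 MHz, 24.4 MHz, 25.4 MHz}.

8.8 MHz, 24.4 MHz, 25.4 MHz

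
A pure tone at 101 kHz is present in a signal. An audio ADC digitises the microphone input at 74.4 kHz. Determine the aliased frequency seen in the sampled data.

101 kHz mod fs = 26.6 kHz.
26.6 kHz ≤ fs/2 = 37.2 kHz, appears at 26.6 kHz.

26.6 kHz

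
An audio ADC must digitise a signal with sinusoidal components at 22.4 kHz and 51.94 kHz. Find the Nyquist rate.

Highest-frequency component: 51.94 kHz.
Nyquist rate = 2 × 51.94 kHz = 103.88 kHz.

103.88 kHz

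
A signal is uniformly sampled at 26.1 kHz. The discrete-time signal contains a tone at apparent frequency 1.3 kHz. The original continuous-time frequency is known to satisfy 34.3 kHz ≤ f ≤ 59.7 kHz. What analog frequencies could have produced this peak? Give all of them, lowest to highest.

50.9 kHz, 53.5 kHz

Frequencies that alias to 1.3 kHz are k·fs ± 1.3 kHz for integer k ≥ 0.
k=0: 1.3 kHz.
k=1: 24.8 kHz, 27.4 kHz.
k=2: 50.9 kHz, 53.5 kHz.
k=3: 77 kHz, 79.6 kHz.
Within [34.3 kHz, 59.7 kHz]: 50.9 kHz, 53.5 kHz.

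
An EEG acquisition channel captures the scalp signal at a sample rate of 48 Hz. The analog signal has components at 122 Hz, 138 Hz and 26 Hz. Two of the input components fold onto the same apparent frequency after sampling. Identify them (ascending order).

fs/2 = 24 Hz.
122 Hz mod fs = 26 Hz.
26 Hz > fs/2 = 24 Hz, folds to fs − 26 Hz = 22 Hz.
138 Hz mod fs = 42 Hz.
42 Hz > fs/2 = 24 Hz, folds to fs − 42 Hz = 6 Hz.
26 Hz > fs/2 = 24 Hz, folds to fs − 26 Hz = 22 Hz.
26 Hz and 122 Hz both map to 22 Hz.

26 Hz, 122 Hz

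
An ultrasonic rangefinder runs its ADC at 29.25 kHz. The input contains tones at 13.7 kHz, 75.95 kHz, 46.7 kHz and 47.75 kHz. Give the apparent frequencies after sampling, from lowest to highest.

10.75 kHz, 11.8 kHz, 13.7 kHz

fs/2 = 14.625 kHz.
13.7 kHz ≤ fs/2 = 14.625 kHz, passes unchanged.
75.95 kHz mod fs = 17.45 kHz.
17.45 kHz > fs/2 = 14.625 kHz, folds to fs − 17.45 kHz = 11.8 kHz.
46.7 kHz mod fs = 17.45 kHz.
17.45 kHz > fs/2 = 14.625 kHz, folds to fs − 17.45 kHz = 11.8 kHz.
47.75 kHz mod fs = 18.5 kHz.
18.5 kHz > fs/2 = 14.625 kHz, folds to fs − 18.5 kHz = 10.75 kHz.
Distinct values: {10.75 kHz, 11.8 kHz, 13.7 kHz}.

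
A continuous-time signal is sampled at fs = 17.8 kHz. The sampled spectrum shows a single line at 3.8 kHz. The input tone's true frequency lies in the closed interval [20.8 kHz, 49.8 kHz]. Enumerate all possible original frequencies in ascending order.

Frequencies that alias to 3.8 kHz are k·fs ± 3.8 kHz for integer k ≥ 0.
k=0: 3.8 kHz.
k=1: 14 kHz, 21.6 kHz.
k=2: 31.8 kHz, 39.4 kHz.
k=3: 49.6 kHz, 57.2 kHz.
k=4: 67.4 kHz, 75 kHz.
Within [20.8 kHz, 49.8 kHz]: 21.6 kHz, 31.8 kHz, 39.4 kHz, 49.6 kHz.

21.6 kHz, 31.8 kHz, 39.4 kHz, 49.6 kHz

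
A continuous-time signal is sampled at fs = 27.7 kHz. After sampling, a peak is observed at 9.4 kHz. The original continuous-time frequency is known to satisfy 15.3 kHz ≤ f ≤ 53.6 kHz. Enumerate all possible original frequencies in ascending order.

Frequencies that alias to 9.4 kHz are k·fs ± 9.4 kHz for integer k ≥ 0.
k=0: 9.4 kHz.
k=1: 18.3 kHz, 37.1 kHz.
k=2: 46 kHz, 64.8 kHz.
k=3: 73.7 kHz, 92.5 kHz.
Within [15.3 kHz, 53.6 kHz]: 18.3 kHz, 37.1 kHz, 46 kHz.

18.3 kHz, 37.1 kHz, 46 kHz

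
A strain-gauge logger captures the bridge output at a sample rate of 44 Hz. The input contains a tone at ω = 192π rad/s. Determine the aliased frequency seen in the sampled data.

ω = 192π rad/s → f = ω/(2π) = 96 Hz.
96 Hz mod fs = 8 Hz.
8 Hz ≤ fs/2 = 22 Hz, appears at 8 Hz.

8 Hz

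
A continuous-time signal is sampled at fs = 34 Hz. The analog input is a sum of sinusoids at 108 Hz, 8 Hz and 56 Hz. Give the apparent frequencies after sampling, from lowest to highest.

fs/2 = 17 Hz.
108 Hz mod fs = 6 Hz.
6 Hz ≤ fs/2 = 17 Hz, appears at 6 Hz.
8 Hz ≤ fs/2 = 17 Hz, passes unchanged.
56 Hz mod fs = 22 Hz.
22 Hz > fs/2 = 17 Hz, folds to fs − 22 Hz = 12 Hz.
Distinct values: {6 Hz, 8 Hz, 12 Hz}.

6 Hz, 8 Hz, 12 Hz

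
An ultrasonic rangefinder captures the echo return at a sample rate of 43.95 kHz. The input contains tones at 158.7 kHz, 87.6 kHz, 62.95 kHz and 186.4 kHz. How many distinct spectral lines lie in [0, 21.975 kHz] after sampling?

fs/2 = 21.975 kHz.
158.7 kHz mod fs = 26.85 kHz.
26.85 kHz > fs/2 = 21.975 kHz, folds to fs − 26.85 kHz = 17.1 kHz.
87.6 kHz mod fs = 43.65 kHz.
43.65 kHz > fs/2 = 21.975 kHz, folds to fs − 43.65 kHz = 0.3 kHz.
62.95 kHz mod fs = 19 kHz.
19 kHz ≤ fs/2 = 21.975 kHz, appears at 19 kHz.
186.4 kHz mod fs = 10.6 kHz.
10.6 kHz ≤ fs/2 = 21.975 kHz, appears at 10.6 kHz.
Distinct values: {0.3 kHz, 10.6 kHz, 17.1 kHz, 19 kHz} → 4.

4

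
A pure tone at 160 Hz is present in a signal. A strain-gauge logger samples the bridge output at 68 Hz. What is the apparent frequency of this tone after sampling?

160 Hz mod fs = 24 Hz.
24 Hz ≤ fs/2 = 34 Hz, appears at 24 Hz.

24 Hz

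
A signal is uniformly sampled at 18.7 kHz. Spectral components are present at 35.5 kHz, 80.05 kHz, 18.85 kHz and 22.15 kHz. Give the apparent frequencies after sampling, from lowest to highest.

fs/2 = 9.35 kHz.
35.5 kHz mod fs = 16.8 kHz.
16.8 kHz > fs/2 = 9.35 kHz, folds to fs − 16.8 kHz = 1.9 kHz.
80.05 kHz mod fs = 5.25 kHz.
5.25 kHz ≤ fs/2 = 9.35 kHz, appears at 5.25 kHz.
18.85 kHz mod fs = 0.15 kHz.
0.15 kHz ≤ fs/2 = 9.35 kHz, appears at 0.15 kHz.
22.15 kHz mod fs = 3.45 kHz.
3.45 kHz ≤ fs/2 = 9.35 kHz, appears at 3.45 kHz.
Distinct values: {0.15 kHz, 1.9 kHz, 3.45 kHz, 5.25 kHz}.

0.15 kHz, 1.9 kHz, 3.45 kHz, 5.25 kHz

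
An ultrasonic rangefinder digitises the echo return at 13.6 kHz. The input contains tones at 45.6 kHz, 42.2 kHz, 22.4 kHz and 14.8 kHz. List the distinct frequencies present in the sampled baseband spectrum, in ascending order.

fs/2 = 6.8 kHz.
45.6 kHz mod fs = 4.8 kHz.
4.8 kHz ≤ fs/2 = 6.8 kHz, appears at 4.8 kHz.
42.2 kHz mod fs = 1.4 kHz.
1.4 kHz ≤ fs/2 = 6.8 kHz, appears at 1.4 kHz.
22.4 kHz mod fs = 8.8 kHz.
8.8 kHz > fs/2 = 6.8 kHz, folds to fs − 8.8 kHz = 4.8 kHz.
14.8 kHz mod fs = 1.2 kHz.
1.2 kHz ≤ fs/2 = 6.8 kHz, appears at 1.2 kHz.
Distinct values: {1.2 kHz, 1.4 kHz, 4.8 kHz}.

1.2 kHz, 1.4 kHz, 4.8 kHz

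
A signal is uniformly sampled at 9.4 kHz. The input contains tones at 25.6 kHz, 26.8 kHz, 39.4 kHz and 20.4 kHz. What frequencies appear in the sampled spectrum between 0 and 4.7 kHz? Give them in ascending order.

1.4 kHz, 1.6 kHz, 1.8 kHz, 2.6 kHz

fs/2 = 4.7 kHz.
25.6 kHz mod fs = 6.8 kHz.
6.8 kHz > fs/2 = 4.7 kHz, folds to fs − 6.8 kHz = 2.6 kHz.
26.8 kHz mod fs = 8 kHz.
8 kHz > fs/2 = 4.7 kHz, folds to fs − 8 kHz = 1.4 kHz.
39.4 kHz mod fs = 1.8 kHz.
1.8 kHz ≤ fs/2 = 4.7 kHz, appears at 1.8 kHz.
20.4 kHz mod fs = 1.6 kHz.
1.6 kHz ≤ fs/2 = 4.7 kHz, appears at 1.6 kHz.
Distinct values: {1.4 kHz, 1.6 kHz, 1.8 kHz, 2.6 kHz}.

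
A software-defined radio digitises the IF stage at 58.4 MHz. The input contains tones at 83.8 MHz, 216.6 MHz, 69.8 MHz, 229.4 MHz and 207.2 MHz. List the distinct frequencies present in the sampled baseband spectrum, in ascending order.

fs/2 = 29.2 MHz.
83.8 MHz mod fs = 25.4 MHz.
25.4 MHz ≤ fs/2 = 29.2 MHz, appears at 25.4 MHz.
216.6 MHz mod fs = 41.4 MHz.
41.4 MHz > fs/2 = 29.2 MHz, folds to fs − 41.4 MHz = 17 MHz.
69.8 MHz mod fs = 11.4 MHz.
11.4 MHz ≤ fs/2 = 29.2 MHz, appears at 11.4 MHz.
229.4 MHz mod fs = 54.2 MHz.
54.2 MHz > fs/2 = 29.2 MHz, folds to fs − 54.2 MHz = 4.2 MHz.
207.2 MHz mod fs = 32 MHz.
32 MHz > fs/2 = 29.2 MHz, folds to fs − 32 MHz = 26.4 MHz.
Distinct values: {4.2 MHz, 11.4 MHz, 17 MHz, 25.4 MHz, 26.4 MHz}.

4.2 MHz, 11.4 MHz, 17 MHz, 25.4 MHz, 26.4 MHz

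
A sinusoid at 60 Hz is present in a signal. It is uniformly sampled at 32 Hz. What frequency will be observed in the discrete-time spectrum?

60 Hz mod fs = 28 Hz.
28 Hz > fs/2 = 16 Hz, folds to fs − 28 Hz = 4 Hz.

4 Hz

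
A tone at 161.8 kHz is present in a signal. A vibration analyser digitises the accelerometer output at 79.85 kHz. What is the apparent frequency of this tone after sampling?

2.1 kHz

161.8 kHz mod fs = 2.1 kHz.
2.1 kHz ≤ fs/2 = 39.925 kHz, appears at 2.1 kHz.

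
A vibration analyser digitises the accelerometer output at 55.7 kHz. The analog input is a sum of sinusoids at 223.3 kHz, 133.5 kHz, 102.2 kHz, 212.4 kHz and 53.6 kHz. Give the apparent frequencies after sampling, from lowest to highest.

0.5 kHz, 2.1 kHz, 9.2 kHz, 10.4 kHz, 22.1 kHz

fs/2 = 27.85 kHz.
223.3 kHz mod fs = 0.5 kHz.
0.5 kHz ≤ fs/2 = 27.85 kHz, appears at 0.5 kHz.
133.5 kHz mod fs = 22.1 kHz.
22.1 kHz ≤ fs/2 = 27.85 kHz, appears at 22.1 kHz.
102.2 kHz mod fs = 46.5 kHz.
46.5 kHz > fs/2 = 27.85 kHz, folds to fs − 46.5 kHz = 9.2 kHz.
212.4 kHz mod fs = 45.3 kHz.
45.3 kHz > fs/2 = 27.85 kHz, folds to fs − 45.3 kHz = 10.4 kHz.
53.6 kHz > fs/2 = 27.85 kHz, folds to fs − 53.6 kHz = 2.1 kHz.
Distinct values: {0.5 kHz, 2.1 kHz, 9.2 kHz, 10.4 kHz, 22.1 kHz}.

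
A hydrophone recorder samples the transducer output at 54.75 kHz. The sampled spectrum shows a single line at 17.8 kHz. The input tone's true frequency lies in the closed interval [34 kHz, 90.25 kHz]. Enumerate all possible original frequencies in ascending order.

36.95 kHz, 72.55 kHz

Frequencies that alias to 17.8 kHz are k·fs ± 17.8 kHz for integer k ≥ 0.
k=0: 17.8 kHz.
k=1: 36.95 kHz, 72.55 kHz.
k=2: 91.7 kHz, 127.3 kHz.
Within [34 kHz, 90.25 kHz]: 36.95 kHz, 72.55 kHz.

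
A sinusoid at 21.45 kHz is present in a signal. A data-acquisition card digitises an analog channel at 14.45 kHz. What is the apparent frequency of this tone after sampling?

7 kHz

21.45 kHz mod fs = 7 kHz.
7 kHz ≤ fs/2 = 7.225 kHz, appears at 7 kHz.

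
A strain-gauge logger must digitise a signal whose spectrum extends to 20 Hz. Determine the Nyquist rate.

40 Hz

Nyquist rate = 2 × 20 Hz = 40 Hz.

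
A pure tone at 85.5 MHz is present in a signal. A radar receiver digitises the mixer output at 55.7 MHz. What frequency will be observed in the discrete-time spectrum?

25.9 MHz

85.5 MHz mod fs = 29.8 MHz.
29.8 MHz > fs/2 = 27.85 MHz, folds to fs − 29.8 MHz = 25.9 MHz.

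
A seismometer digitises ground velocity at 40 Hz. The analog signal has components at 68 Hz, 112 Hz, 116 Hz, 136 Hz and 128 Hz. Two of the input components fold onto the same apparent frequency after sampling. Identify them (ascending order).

112 Hz, 128 Hz

fs/2 = 20 Hz.
68 Hz mod fs = 28 Hz.
28 Hz > fs/2 = 20 Hz, folds to fs − 28 Hz = 12 Hz.
112 Hz mod fs = 32 Hz.
32 Hz > fs/2 = 20 Hz, folds to fs − 32 Hz = 8 Hz.
116 Hz mod fs = 36 Hz.
36 Hz > fs/2 = 20 Hz, folds to fs − 36 Hz = 4 Hz.
136 Hz mod fs = 16 Hz.
16 Hz ≤ fs/2 = 20 Hz, appears at 16 Hz.
128 Hz mod fs = 8 Hz.
8 Hz ≤ fs/2 = 20 Hz, appears at 8 Hz.
112 Hz and 128 Hz both map to 8 Hz.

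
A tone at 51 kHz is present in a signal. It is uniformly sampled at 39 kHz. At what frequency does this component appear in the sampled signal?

12 kHz

51 kHz mod fs = 12 kHz.
12 kHz ≤ fs/2 = 19.5 kHz, appears at 12 kHz.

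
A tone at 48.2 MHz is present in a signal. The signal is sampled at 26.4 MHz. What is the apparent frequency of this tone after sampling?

4.6 MHz

48.2 MHz mod fs = 21.8 MHz.
21.8 MHz > fs/2 = 13.2 MHz, folds to fs − 21.8 MHz = 4.6 MHz.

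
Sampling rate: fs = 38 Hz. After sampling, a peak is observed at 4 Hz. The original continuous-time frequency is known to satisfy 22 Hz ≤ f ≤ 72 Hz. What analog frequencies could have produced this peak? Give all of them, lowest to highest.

34 Hz, 42 Hz, 72 Hz

Frequencies that alias to 4 Hz are k·fs ± 4 Hz for integer k ≥ 0.
k=0: 4 Hz.
k=1: 34 Hz, 42 Hz.
k=2: 72 Hz, 80 Hz.
k=3: 110 Hz, 118 Hz.
Within [22 Hz, 72 Hz]: 34 Hz, 42 Hz, 72 Hz.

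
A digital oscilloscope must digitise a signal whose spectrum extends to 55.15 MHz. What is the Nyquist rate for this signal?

Nyquist rate = 2 × 55.15 MHz = 110.3 MHz.

110.3 MHz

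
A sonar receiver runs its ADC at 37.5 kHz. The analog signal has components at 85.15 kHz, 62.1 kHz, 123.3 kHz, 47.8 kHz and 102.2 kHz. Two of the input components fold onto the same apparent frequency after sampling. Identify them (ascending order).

47.8 kHz, 102.2 kHz

fs/2 = 18.75 kHz.
85.15 kHz mod fs = 10.15 kHz.
10.15 kHz ≤ fs/2 = 18.75 kHz, appears at 10.15 kHz.
62.1 kHz mod fs = 24.6 kHz.
24.6 kHz > fs/2 = 18.75 kHz, folds to fs − 24.6 kHz = 12.9 kHz.
123.3 kHz mod fs = 10.8 kHz.
10.8 kHz ≤ fs/2 = 18.75 kHz, appears at 10.8 kHz.
47.8 kHz mod fs = 10.3 kHz.
10.3 kHz ≤ fs/2 = 18.75 kHz, appears at 10.3 kHz.
102.2 kHz mod fs = 27.2 kHz.
27.2 kHz > fs/2 = 18.75 kHz, folds to fs − 27.2 kHz = 10.3 kHz.
47.8 kHz and 102.2 kHz both map to 10.3 kHz.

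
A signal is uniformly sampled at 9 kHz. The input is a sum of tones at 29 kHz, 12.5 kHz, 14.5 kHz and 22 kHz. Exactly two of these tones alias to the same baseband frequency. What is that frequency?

3.5 kHz

fs/2 = 4.5 kHz.
29 kHz mod fs = 2 kHz.
2 kHz ≤ fs/2 = 4.5 kHz, appears at 2 kHz.
12.5 kHz mod fs = 3.5 kHz.
3.5 kHz ≤ fs/2 = 4.5 kHz, appears at 3.5 kHz.
14.5 kHz mod fs = 5.5 kHz.
5.5 kHz > fs/2 = 4.5 kHz, folds to fs − 5.5 kHz = 3.5 kHz.
22 kHz mod fs = 4 kHz.
4 kHz ≤ fs/2 = 4.5 kHz, appears at 4 kHz.
12.5 kHz and 14.5 kHz both map to 3.5 kHz.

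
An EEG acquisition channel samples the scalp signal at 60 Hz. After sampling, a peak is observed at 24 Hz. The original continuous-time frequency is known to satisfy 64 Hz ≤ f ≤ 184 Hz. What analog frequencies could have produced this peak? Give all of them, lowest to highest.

84 Hz, 96 Hz, 144 Hz, 156 Hz

Frequencies that alias to 24 Hz are k·fs ± 24 Hz for integer k ≥ 0.
k=0: 24 Hz.
k=1: 36 Hz, 84 Hz.
k=2: 96 Hz, 144 Hz.
k=3: 156 Hz, 204 Hz.
k=4: 216 Hz, 264 Hz.
Within [64 Hz, 184 Hz]: 84 Hz, 96 Hz, 144 Hz, 156 Hz.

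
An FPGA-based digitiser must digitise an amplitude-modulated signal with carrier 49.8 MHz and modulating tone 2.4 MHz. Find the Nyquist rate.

AM sidebands sit at fc ± fm = 47.4 MHz and 52.2 MHz.
Highest-frequency component: 52.2 MHz.
Nyquist rate = 2 × 52.2 MHz = 104.4 MHz.

104.4 MHz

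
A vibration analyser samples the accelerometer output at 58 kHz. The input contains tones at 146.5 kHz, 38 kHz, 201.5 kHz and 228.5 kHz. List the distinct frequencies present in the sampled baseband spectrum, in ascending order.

fs/2 = 29 kHz.
146.5 kHz mod fs = 30.5 kHz.
30.5 kHz > fs/2 = 29 kHz, folds to fs − 30.5 kHz = 27.5 kHz.
38 kHz > fs/2 = 29 kHz, folds to fs − 38 kHz = 20 kHz.
201.5 kHz mod fs = 27.5 kHz.
27.5 kHz ≤ fs/2 = 29 kHz, appears at 27.5 kHz.
228.5 kHz mod fs = 54.5 kHz.
54.5 kHz > fs/2 = 29 kHz, folds to fs − 54.5 kHz = 3.5 kHz.
Distinct values: {3.5 kHz, 20 kHz, 27.5 kHz}.

3.5 kHz, 20 kHz, 27.5 kHz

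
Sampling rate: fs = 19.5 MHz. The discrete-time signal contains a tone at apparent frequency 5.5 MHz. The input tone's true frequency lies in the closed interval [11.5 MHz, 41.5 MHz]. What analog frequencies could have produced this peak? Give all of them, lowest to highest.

14 MHz, 25 MHz, 33.5 MHz

Frequencies that alias to 5.5 MHz are k·fs ± 5.5 MHz for integer k ≥ 0.
k=0: 5.5 MHz.
k=1: 14 MHz, 25 MHz.
k=2: 33.5 MHz, 44.5 MHz.
k=3: 53 MHz, 64 MHz.
Within [11.5 MHz, 41.5 MHz]: 14 MHz, 25 MHz, 33.5 MHz.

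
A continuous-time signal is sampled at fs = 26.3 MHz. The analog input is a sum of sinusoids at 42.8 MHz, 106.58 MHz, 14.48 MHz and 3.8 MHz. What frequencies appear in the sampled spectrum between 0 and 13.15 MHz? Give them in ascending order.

fs/2 = 13.15 MHz.
42.8 MHz mod fs = 16.5 MHz.
16.5 MHz > fs/2 = 13.15 MHz, folds to fs − 16.5 MHz = 9.8 MHz.
106.58 MHz mod fs = 1.38 MHz.
1.38 MHz ≤ fs/2 = 13.15 MHz, appears at 1.38 MHz.
14.48 MHz > fs/2 = 13.15 MHz, folds to fs − 14.48 MHz = 11.82 MHz.
3.8 MHz ≤ fs/2 = 13.15 MHz, passes unchanged.
Distinct values: {1.38 MHz, 3.8 MHz, 9.8 MHz, 11.82 MHz}.

1.38 MHz, 3.8 MHz, 9.8 MHz, 11.82 MHz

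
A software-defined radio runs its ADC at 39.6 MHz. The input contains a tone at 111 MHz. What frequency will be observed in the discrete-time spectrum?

7.8 MHz

111 MHz mod fs = 31.8 MHz.
31.8 MHz > fs/2 = 19.8 MHz, folds to fs − 31.8 MHz = 7.8 MHz.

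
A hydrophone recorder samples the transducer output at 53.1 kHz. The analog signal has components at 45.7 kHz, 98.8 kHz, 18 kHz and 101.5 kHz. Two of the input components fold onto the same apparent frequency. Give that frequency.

fs/2 = 26.55 kHz.
45.7 kHz > fs/2 = 26.55 kHz, folds to fs − 45.7 kHz = 7.4 kHz.
98.8 kHz mod fs = 45.7 kHz.
45.7 kHz > fs/2 = 26.55 kHz, folds to fs − 45.7 kHz = 7.4 kHz.
18 kHz ≤ fs/2 = 26.55 kHz, passes unchanged.
101.5 kHz mod fs = 48.4 kHz.
48.4 kHz > fs/2 = 26.55 kHz, folds to fs − 48.4 kHz = 4.7 kHz.
45.7 kHz and 98.8 kHz both map to 7.4 kHz.

7.4 kHz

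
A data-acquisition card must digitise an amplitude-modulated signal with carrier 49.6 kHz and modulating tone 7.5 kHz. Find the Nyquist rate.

114.2 kHz

AM sidebands sit at fc ± fm = 42.1 kHz and 57.1 kHz.
Highest-frequency component: 57.1 kHz.
Nyquist rate = 2 × 57.1 kHz = 114.2 kHz.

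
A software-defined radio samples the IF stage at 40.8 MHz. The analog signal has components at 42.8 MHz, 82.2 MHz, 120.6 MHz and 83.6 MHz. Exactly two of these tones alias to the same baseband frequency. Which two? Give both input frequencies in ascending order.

fs/2 = 20.4 MHz.
42.8 MHz mod fs = 2 MHz.
2 MHz ≤ fs/2 = 20.4 MHz, appears at 2 MHz.
82.2 MHz mod fs = 0.6 MHz.
0.6 MHz ≤ fs/2 = 20.4 MHz, appears at 0.6 MHz.
120.6 MHz mod fs = 39 MHz.
39 MHz > fs/2 = 20.4 MHz, folds to fs − 39 MHz = 1.8 MHz.
83.6 MHz mod fs = 2 MHz.
2 MHz ≤ fs/2 = 20.4 MHz, appears at 2 MHz.
42.8 MHz and 83.6 MHz both map to 2 MHz.

42.8 MHz, 83.6 MHz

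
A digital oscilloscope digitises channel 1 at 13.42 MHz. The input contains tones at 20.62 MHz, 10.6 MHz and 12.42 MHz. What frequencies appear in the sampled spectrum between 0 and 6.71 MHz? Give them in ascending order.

1 MHz, 2.82 MHz, 6.22 MHz

fs/2 = 6.71 MHz.
20.62 MHz mod fs = 7.2 MHz.
7.2 MHz > fs/2 = 6.71 MHz, folds to fs − 7.2 MHz = 6.22 MHz.
10.6 MHz > fs/2 = 6.71 MHz, folds to fs − 10.6 MHz = 2.82 MHz.
12.42 MHz > fs/2 = 6.71 MHz, folds to fs − 12.42 MHz = 1 MHz.
Distinct values: {1 MHz, 2.82 MHz, 6.22 MHz}.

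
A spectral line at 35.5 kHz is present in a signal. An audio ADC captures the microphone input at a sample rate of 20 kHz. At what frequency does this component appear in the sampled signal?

4.5 kHz

35.5 kHz mod fs = 15.5 kHz.
15.5 kHz > fs/2 = 10 kHz, folds to fs − 15.5 kHz = 4.5 kHz.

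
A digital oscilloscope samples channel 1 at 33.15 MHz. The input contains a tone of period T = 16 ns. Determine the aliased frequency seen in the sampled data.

T = 16 ns → f = 1/T = 62.5 MHz.
62.5 MHz mod fs = 29.35 MHz.
29.35 MHz > fs/2 = 16.575 MHz, folds to fs − 29.35 MHz = 3.8 MHz.

3.8 MHz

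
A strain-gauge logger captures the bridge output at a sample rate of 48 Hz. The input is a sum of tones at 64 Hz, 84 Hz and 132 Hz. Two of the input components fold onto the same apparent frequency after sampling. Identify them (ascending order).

84 Hz, 132 Hz

fs/2 = 24 Hz.
64 Hz mod fs = 16 Hz.
16 Hz ≤ fs/2 = 24 Hz, appears at 16 Hz.
84 Hz mod fs = 36 Hz.
36 Hz > fs/2 = 24 Hz, folds to fs − 36 Hz = 12 Hz.
132 Hz mod fs = 36 Hz.
36 Hz > fs/2 = 24 Hz, folds to fs − 36 Hz = 12 Hz.
84 Hz and 132 Hz both map to 12 Hz.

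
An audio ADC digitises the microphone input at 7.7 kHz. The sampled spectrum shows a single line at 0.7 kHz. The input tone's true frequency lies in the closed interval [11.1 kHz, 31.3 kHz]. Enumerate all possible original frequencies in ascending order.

Frequencies that alias to 0.7 kHz are k·fs ± 0.7 kHz for integer k ≥ 0.
k=0: 0.7 kHz.
k=1: 7 kHz, 8.4 kHz.
k=2: 14.7 kHz, 16.1 kHz.
k=3: 22.4 kHz, 23.8 kHz.
k=4: 30.1 kHz, 31.5 kHz.
k=5: 37.8 kHz, 39.2 kHz.
Within [11.1 kHz, 31.3 kHz]: 14.7 kHz, 16.1 kHz, 22.4 kHz, 23.8 kHz, 30.1 kHz.

14.7 kHz, 16.1 kHz, 22.4 kHz, 23.8 kHz, 30.1 kHz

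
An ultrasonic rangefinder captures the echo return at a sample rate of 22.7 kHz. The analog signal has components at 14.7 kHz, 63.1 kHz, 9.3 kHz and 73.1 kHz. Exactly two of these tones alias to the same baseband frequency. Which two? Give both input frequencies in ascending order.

fs/2 = 11.35 kHz.
14.7 kHz > fs/2 = 11.35 kHz, folds to fs − 14.7 kHz = 8 kHz.
63.1 kHz mod fs = 17.7 kHz.
17.7 kHz > fs/2 = 11.35 kHz, folds to fs − 17.7 kHz = 5 kHz.
9.3 kHz ≤ fs/2 = 11.35 kHz, passes unchanged.
73.1 kHz mod fs = 5 kHz.
5 kHz ≤ fs/2 = 11.35 kHz, appears at 5 kHz.
63.1 kHz and 73.1 kHz both map to 5 kHz.

63.1 kHz, 73.1 kHz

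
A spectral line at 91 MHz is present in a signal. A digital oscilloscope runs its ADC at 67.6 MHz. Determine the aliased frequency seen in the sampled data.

91 MHz mod fs = 23.4 MHz.
23.4 MHz ≤ fs/2 = 33.8 MHz, appears at 23.4 MHz.

23.4 MHz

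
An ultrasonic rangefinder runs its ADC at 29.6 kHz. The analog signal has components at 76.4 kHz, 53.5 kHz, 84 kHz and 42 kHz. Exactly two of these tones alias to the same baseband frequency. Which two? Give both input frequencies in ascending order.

fs/2 = 14.8 kHz.
76.4 kHz mod fs = 17.2 kHz.
17.2 kHz > fs/2 = 14.8 kHz, folds to fs − 17.2 kHz = 12.4 kHz.
53.5 kHz mod fs = 23.9 kHz.
23.9 kHz > fs/2 = 14.8 kHz, folds to fs − 23.9 kHz = 5.7 kHz.
84 kHz mod fs = 24.8 kHz.
24.8 kHz > fs/2 = 14.8 kHz, folds to fs − 24.8 kHz = 4.8 kHz.
42 kHz mod fs = 12.4 kHz.
12.4 kHz ≤ fs/2 = 14.8 kHz, appears at 12.4 kHz.
42 kHz and 76.4 kHz both map to 12.4 kHz.

42 kHz, 76.4 kHz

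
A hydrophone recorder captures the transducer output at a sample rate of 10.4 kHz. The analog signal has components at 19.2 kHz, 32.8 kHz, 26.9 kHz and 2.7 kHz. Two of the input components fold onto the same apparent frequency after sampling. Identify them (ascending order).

fs/2 = 5.2 kHz.
19.2 kHz mod fs = 8.8 kHz.
8.8 kHz > fs/2 = 5.2 kHz, folds to fs − 8.8 kHz = 1.6 kHz.
32.8 kHz mod fs = 1.6 kHz.
1.6 kHz ≤ fs/2 = 5.2 kHz, appears at 1.6 kHz.
26.9 kHz mod fs = 6.1 kHz.
6.1 kHz > fs/2 = 5.2 kHz, folds to fs − 6.1 kHz = 4.3 kHz.
2.7 kHz ≤ fs/2 = 5.2 kHz, passes unchanged.
19.2 kHz and 32.8 kHz both map to 1.6 kHz.

19.2 kHz, 32.8 kHz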